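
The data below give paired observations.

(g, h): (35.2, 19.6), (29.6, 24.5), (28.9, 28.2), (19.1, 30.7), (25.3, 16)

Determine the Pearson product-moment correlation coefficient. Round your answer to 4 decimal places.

n = 5, Σg = 138.1, Σh = 119, Σg² = 3955.31, Σh² = 2978.14, Σgh = 3221.27
nΣgh − ΣgΣh = 16106.35 − 16433.9 = -327.55
nΣg² − (Σg)² = 19776.55 − 19071.61 = 704.94; nΣh² − (Σh)² = 14890.7 − 14161 = 729.7
r = -327.55 / √(704.94 × 729.7) = -327.55 / 717.2132 ≈ -0.4567

-0.4567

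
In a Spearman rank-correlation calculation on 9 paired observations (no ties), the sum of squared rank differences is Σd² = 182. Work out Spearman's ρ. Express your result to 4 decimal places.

-0.5167

ρ = 1 − 6Σd² / [n(n²−1)] = 1 − 6×182 / (9×80)
  = 1 − 1092/720 = 1 − 1.51667 ≈ -0.5167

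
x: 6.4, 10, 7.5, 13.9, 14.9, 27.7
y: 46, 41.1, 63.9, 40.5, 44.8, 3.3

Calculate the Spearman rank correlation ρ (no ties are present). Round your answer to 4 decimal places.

-0.7714

Rank x: 1, 3, 2, 4, 5, 6
Rank y: 5, 3, 6, 2, 4, 1
d = rank(x) − rank(y): -4, 0, -4, 2, 1, 5; Σd² = 62
ρ = 1 − 6Σd² / [n(n²−1)] = 1 − 6×62 / (6×35) = 1 − 372/210 ≈ -0.7714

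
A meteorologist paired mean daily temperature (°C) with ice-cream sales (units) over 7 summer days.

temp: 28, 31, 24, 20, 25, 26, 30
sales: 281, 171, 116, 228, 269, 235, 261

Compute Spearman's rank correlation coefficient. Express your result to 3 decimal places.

Rank temp: 5, 7, 2, 1, 3, 4, 6
Rank sales: 7, 2, 1, 3, 6, 4, 5
d = rank(temp) − rank(sales): -2, 5, 1, -2, -3, 0, 1; Σd² = 44
ρ = 1 − 6Σd² / [n(n²−1)] = 1 − 6×44 / (7×48) = 1 − 264/336 ≈ 0.214

0.214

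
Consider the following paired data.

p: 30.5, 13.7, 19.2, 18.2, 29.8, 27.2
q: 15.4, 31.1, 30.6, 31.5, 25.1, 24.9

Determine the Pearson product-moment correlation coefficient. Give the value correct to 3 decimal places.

n = 6, Σp = 138.6, Σq = 158.6, Σp² = 3445.7, Σq² = 4383, Σpq = 3481.85
nΣpq − ΣpΣq = 20891.1 − 21981.96 = -1090.86
nΣp² − (Σp)² = 20674.2 − 19209.96 = 1464.24; nΣq² − (Σq)² = 26298 − 25153.96 = 1144.04
r = -1090.86 / √(1464.24 × 1144.04) = -1090.86 / 1294.2755 ≈ -0.843

-0.843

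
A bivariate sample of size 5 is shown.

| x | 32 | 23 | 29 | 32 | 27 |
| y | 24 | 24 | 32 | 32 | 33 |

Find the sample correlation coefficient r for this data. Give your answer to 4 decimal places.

0.2308

n = 5, Σx = 143, Σy = 145, Σx² = 4147, Σy² = 4289, Σxy = 4163
nΣxy − ΣxΣy = 20815 − 20735 = 80
nΣx² − (Σx)² = 20735 − 20449 = 286; nΣy² − (Σy)² = 21445 − 21025 = 420
r = 80 / √(286 × 420) = 80 / 346.5833 ≈ 0.2308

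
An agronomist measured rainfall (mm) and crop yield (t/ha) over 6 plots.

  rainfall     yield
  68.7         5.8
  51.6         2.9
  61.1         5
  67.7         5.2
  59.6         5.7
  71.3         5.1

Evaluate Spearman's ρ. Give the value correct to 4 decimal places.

Rank rainfall: 5, 1, 3, 4, 2, 6
Rank yield: 6, 1, 2, 4, 5, 3
d = rank(rainfall) − rank(yield): -1, 0, 1, 0, -3, 3; Σd² = 20
ρ = 1 − 6Σd² / [n(n²−1)] = 1 − 6×20 / (6×35) = 1 − 120/210 ≈ 0.4286

0.4286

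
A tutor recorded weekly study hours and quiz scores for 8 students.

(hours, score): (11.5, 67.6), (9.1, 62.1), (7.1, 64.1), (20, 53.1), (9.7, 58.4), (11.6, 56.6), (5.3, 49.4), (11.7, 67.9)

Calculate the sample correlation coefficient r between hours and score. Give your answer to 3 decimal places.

-0.061

n = 8, Σx = 86, Σy = 479.2, Σx² = 1059.1, Σy² = 29019.48, Σxy = 5138.91
nΣxy − ΣxΣy = 41111.28 − 41211.2 = -99.92
nΣx² − (Σx)² = 8472.8 − 7396 = 1076.8; nΣy² − (Σy)² = 232155.84 − 229632.64 = 2523.2
r = -99.92 / √(1076.8 × 2523.2) = -99.92 / 1648.3270 ≈ -0.061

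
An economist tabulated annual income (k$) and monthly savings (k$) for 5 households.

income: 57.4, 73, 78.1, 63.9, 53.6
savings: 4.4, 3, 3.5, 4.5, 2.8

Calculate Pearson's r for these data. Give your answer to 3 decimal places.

-0.127

n = 5, Σx = 326, Σy = 18.2, Σx² = 21679.54, Σy² = 68.7, Σxy = 1182.54
nΣxy − ΣxΣy = 5912.7 − 5933.2 = -20.5
nΣx² − (Σx)² = 108397.7 − 106276 = 2121.7; nΣy² − (Σy)² = 343.5 − 331.24 = 12.26
r = -20.5 / √(2121.7 × 12.26) = -20.5 / 161.2825 ≈ -0.127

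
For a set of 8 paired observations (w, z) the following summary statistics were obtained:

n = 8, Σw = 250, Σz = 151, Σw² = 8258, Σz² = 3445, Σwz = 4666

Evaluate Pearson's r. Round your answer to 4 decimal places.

-0.1025

r = (nΣwz − ΣwΣz) / √[(nΣw² − (Σw)²)(nΣz² − (Σz)²)]
Numerator: 8×4666 − 250×151 = -422
Denominator: √[(66064 − 62500)(27560 − 22801)] = √[3564 × 4759] = 4118.3827
r = -422 / 4118.3827 ≈ -0.1025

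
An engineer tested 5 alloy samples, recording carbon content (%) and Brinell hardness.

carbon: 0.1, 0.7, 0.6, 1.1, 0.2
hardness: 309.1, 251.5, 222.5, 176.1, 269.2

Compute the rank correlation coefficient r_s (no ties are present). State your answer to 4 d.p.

Rank carbon: 1, 4, 3, 5, 2
Rank hardness: 5, 3, 2, 1, 4
d = rank(carbon) − rank(hardness): -4, 1, 1, 4, -2; Σd² = 38
ρ = 1 − 6Σd² / [n(n²−1)] = 1 − 6×38 / (5×24) = 1 − 228/120 ≈ -0.9000

-0.9000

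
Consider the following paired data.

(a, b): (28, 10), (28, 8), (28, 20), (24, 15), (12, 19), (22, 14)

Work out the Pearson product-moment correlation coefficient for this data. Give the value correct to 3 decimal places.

-0.506

n = 6, Σa = 142, Σb = 86, Σa² = 3556, Σb² = 1346, Σab = 1960
nΣab − ΣaΣb = 11760 − 12212 = -452
nΣa² − (Σa)² = 21336 − 20164 = 1172; nΣb² − (Σb)² = 8076 − 7396 = 680
r = -452 / √(1172 × 680) = -452 / 892.7262 ≈ -0.506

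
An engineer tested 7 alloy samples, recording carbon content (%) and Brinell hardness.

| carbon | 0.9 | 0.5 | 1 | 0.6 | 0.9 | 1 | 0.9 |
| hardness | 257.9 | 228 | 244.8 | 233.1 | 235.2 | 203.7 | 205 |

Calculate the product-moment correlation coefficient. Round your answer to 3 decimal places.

-0.061

n = 7, Σx = 5.8, Σy = 1607.7, Σx² = 5.04, Σy² = 371596.79, Σxy = 1330.65
nΣxy − ΣxΣy = 9314.55 − 9324.66 = -10.11
nΣx² − (Σx)² = 35.28 − 33.64 = 1.64; nΣy² − (Σy)² = 2601177.53 − 2584699.29 = 16478.24
r = -10.11 / √(1.64 × 16478.24) = -10.11 / 164.3907 ≈ -0.061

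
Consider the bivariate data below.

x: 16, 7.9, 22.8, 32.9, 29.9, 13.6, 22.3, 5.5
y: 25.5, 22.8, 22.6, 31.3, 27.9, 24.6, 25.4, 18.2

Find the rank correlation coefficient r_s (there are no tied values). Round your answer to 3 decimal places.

Rank x: 4, 2, 6, 8, 7, 3, 5, 1
Rank y: 6, 3, 2, 8, 7, 4, 5, 1
d = rank(x) − rank(y): -2, -1, 4, 0, 0, -1, 0, 0; Σd² = 22
ρ = 1 − 6Σd² / [n(n²−1)] = 1 − 6×22 / (8×63) = 1 − 132/504 ≈ 0.738

0.738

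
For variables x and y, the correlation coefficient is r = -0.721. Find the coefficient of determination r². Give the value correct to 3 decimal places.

0.520

r² = (-0.721)² = 0.520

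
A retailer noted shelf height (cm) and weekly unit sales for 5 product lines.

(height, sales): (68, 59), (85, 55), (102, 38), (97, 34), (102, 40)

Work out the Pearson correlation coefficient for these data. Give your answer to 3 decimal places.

-0.901

n = 5, Σx = 454, Σy = 226, Σx² = 42066, Σy² = 10706, Σxy = 19941
nΣxy − ΣxΣy = 99705 − 102604 = -2899
nΣx² − (Σx)² = 210330 − 206116 = 4214; nΣy² − (Σy)² = 53530 − 51076 = 2454
r = -2899 / √(4214 × 2454) = -2899 / 3215.7668 ≈ -0.901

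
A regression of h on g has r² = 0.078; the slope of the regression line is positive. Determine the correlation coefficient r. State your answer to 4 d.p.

0.2793

|r| = √0.078 = 0.2793
The association is positive, so r = 0.2793.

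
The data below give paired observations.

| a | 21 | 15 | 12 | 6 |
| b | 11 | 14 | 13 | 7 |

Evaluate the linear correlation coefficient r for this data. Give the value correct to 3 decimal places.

0.543

n = 4, Σa = 54, Σb = 45, Σa² = 846, Σb² = 535, Σab = 639
nΣab − ΣaΣb = 2556 − 2430 = 126
nΣa² − (Σa)² = 3384 − 2916 = 468; nΣb² − (Σb)² = 2140 − 2025 = 115
r = 126 / √(468 × 115) = 126 / 231.9914 ≈ 0.543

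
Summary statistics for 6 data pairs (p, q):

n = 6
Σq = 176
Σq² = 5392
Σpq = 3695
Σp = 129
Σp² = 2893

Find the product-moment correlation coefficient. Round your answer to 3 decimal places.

r = (nΣpq − ΣpΣq) / √[(nΣp² − (Σp)²)(nΣq² − (Σq)²)]
Numerator: 6×3695 − 129×176 = -534
Denominator: √[(17358 − 16641)(32352 − 30976)] = √[717 × 1376] = 993.2734
r = -534 / 993.2734 ≈ -0.538

-0.538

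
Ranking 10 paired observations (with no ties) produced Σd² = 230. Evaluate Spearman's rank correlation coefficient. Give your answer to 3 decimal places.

-0.394

ρ = 1 − 6Σd² / [n(n²−1)] = 1 − 6×230 / (10×99)
  = 1 − 1380/990 = 1 − 1.3939 ≈ -0.394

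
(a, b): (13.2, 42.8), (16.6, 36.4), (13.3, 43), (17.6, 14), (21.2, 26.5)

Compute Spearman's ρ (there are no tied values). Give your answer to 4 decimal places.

Rank a: 1, 3, 2, 4, 5
Rank b: 4, 3, 5, 1, 2
d = rank(a) − rank(b): -3, 0, -3, 3, 3; Σd² = 36
ρ = 1 − 6Σd² / [n(n²−1)] = 1 − 6×36 / (5×24) = 1 − 216/120 ≈ -0.8000

-0.8000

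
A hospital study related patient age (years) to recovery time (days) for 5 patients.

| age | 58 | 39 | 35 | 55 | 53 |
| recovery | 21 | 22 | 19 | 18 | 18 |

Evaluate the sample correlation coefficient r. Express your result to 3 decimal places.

n = 5, Σx = 240, Σy = 98, Σx² = 11944, Σy² = 1934, Σxy = 4685
nΣxy − ΣxΣy = 23425 − 23520 = -95
nΣx² − (Σx)² = 59720 − 57600 = 2120; nΣy² − (Σy)² = 9670 − 9604 = 66
r = -95 / √(2120 × 66) = -95 / 374.0588 ≈ -0.254

-0.254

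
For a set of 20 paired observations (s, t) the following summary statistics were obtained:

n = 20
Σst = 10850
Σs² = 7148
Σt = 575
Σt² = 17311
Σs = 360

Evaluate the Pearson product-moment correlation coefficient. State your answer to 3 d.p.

0.693

r = (nΣst − ΣsΣt) / √[(nΣs² − (Σs)²)(nΣt² − (Σt)²)]
Numerator: 20×10850 − 360×575 = 10000
Denominator: √[(142960 − 129600)(346220 − 330625)] = √[13360 × 15595] = 14434.3064
r = 10000 / 14434.3064 ≈ 0.693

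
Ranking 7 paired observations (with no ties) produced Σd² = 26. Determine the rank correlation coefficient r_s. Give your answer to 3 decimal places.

0.536

ρ = 1 − 6Σd² / [n(n²−1)] = 1 − 6×26 / (7×48)
  = 1 − 156/336 = 1 − 0.4643 ≈ 0.536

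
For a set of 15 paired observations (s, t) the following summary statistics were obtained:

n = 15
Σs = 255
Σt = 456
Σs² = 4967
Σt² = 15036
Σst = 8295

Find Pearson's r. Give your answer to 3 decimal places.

0.630

r = (nΣst − ΣsΣt) / √[(nΣs² − (Σs)²)(nΣt² − (Σt)²)]
Numerator: 15×8295 − 255×456 = 8145
Denominator: √[(74505 − 65025)(225540 − 207936)] = √[9480 × 17604] = 12918.4333
r = 8145 / 12918.4333 ≈ 0.630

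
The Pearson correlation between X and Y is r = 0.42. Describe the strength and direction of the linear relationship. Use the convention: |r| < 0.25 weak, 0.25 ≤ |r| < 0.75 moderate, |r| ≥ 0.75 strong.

moderate positive

r = 0.42 > 0 so the relationship is positive.
|r| = 0.42, which falls in the moderate range.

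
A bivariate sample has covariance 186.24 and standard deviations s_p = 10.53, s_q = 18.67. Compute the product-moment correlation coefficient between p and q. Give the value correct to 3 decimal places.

r = Cov(p,q) / (s_p · s_q) = 186.24 / (10.53 × 18.67)
  = 186.24 / 196.5951 ≈ 0.947

0.947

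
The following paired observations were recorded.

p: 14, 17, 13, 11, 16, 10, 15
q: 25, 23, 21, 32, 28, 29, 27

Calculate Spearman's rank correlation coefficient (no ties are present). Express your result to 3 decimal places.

-0.464

Rank p: 4, 7, 3, 2, 6, 1, 5
Rank q: 3, 2, 1, 7, 5, 6, 4
d = rank(p) − rank(q): 1, 5, 2, -5, 1, -5, 1; Σd² = 82
ρ = 1 − 6Σd² / [n(n²−1)] = 1 − 6×82 / (7×48) = 1 − 492/336 ≈ -0.464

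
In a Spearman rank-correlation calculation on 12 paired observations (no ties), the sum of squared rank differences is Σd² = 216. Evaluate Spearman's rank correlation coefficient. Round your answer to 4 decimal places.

0.2448

ρ = 1 − 6Σd² / [n(n²−1)] = 1 − 6×216 / (12×143)
  = 1 − 1296/1716 = 1 − 0.75524 ≈ 0.2448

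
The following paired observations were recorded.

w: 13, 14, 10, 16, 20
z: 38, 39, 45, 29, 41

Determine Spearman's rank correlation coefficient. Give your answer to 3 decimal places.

Rank w: 2, 3, 1, 4, 5
Rank z: 2, 3, 5, 1, 4
d = rank(w) − rank(z): 0, 0, -4, 3, 1; Σd² = 26
ρ = 1 − 6Σd² / [n(n²−1)] = 1 − 6×26 / (5×24) = 1 − 156/120 ≈ -0.300

-0.300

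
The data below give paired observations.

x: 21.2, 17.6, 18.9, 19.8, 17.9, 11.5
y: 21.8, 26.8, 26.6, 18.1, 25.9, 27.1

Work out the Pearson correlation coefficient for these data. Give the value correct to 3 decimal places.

-0.593

n = 6, Σx = 106.9, Σy = 146.3, Σx² = 1961.11, Σy² = 3633.87, Σxy = 2570.22
nΣxy − ΣxΣy = 15421.32 − 15639.47 = -218.15
nΣx² − (Σx)² = 11766.66 − 11427.61 = 339.05; nΣy² − (Σy)² = 21803.22 − 21403.69 = 399.53
r = -218.15 / √(339.05 × 399.53) = -218.15 / 368.0498 ≈ -0.593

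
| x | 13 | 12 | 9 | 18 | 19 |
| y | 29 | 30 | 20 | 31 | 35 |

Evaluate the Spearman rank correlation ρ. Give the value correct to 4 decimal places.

0.9000

Rank x: 3, 2, 1, 4, 5
Rank y: 2, 3, 1, 4, 5
d = rank(x) − rank(y): 1, -1, 0, 0, 0; Σd² = 2
ρ = 1 − 6Σd² / [n(n²−1)] = 1 − 6×2 / (5×24) = 1 − 12/120 ≈ 0.9000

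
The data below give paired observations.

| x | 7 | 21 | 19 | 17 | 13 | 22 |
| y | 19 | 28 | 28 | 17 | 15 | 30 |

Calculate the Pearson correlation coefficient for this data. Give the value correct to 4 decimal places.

0.7374

n = 6, Σx = 99, Σy = 137, Σx² = 1793, Σy² = 3343, Σxy = 2397
nΣxy − ΣxΣy = 14382 − 13563 = 819
nΣx² − (Σx)² = 10758 − 9801 = 957; nΣy² − (Σy)² = 20058 − 18769 = 1289
r = 819 / √(957 × 1289) = 819 / 1110.6633 ≈ 0.7374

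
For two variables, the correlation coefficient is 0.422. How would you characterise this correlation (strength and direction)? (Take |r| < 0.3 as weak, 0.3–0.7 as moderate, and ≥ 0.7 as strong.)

r = 0.422 > 0 so the relationship is positive.
|r| = 0.422, which falls in the moderate range.

moderate positive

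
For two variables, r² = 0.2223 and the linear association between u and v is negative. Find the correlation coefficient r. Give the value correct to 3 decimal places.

-0.471

|r| = √0.2223 = 0.471
The association is negative, so r = −0.471.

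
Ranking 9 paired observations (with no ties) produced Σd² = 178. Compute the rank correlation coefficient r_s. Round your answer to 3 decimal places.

-0.483

ρ = 1 − 6Σd² / [n(n²−1)] = 1 − 6×178 / (9×80)
  = 1 − 1068/720 = 1 − 1.4833 ≈ -0.483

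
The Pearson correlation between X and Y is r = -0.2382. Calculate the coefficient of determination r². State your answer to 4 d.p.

r² = (-0.2382)² = 0.0567

0.0567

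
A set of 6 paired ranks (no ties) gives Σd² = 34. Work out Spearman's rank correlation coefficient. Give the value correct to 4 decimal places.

0.0286

ρ = 1 − 6Σd² / [n(n²−1)] = 1 − 6×34 / (6×35)
  = 1 − 204/210 = 1 − 0.97143 ≈ 0.0286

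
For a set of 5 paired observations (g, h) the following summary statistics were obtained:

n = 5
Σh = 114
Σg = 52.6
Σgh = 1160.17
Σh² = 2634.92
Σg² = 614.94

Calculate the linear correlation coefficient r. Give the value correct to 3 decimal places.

-0.834

r = (nΣgh − ΣgΣh) / √[(nΣg² − (Σg)²)(nΣh² − (Σh)²)]
Numerator: 5×1160.17 − 52.6×114 = -195.55
Denominator: √[(3074.7 − 2766.76)(13174.6 − 12996)] = √[307.94 × 178.6] = 234.5167
r = -195.55 / 234.5167 ≈ -0.834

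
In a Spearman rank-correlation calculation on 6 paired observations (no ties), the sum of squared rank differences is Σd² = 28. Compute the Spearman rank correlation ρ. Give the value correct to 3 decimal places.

ρ = 1 − 6Σd² / [n(n²−1)] = 1 − 6×28 / (6×35)
  = 1 − 168/210 = 1 − 0.8000 ≈ 0.200

0.200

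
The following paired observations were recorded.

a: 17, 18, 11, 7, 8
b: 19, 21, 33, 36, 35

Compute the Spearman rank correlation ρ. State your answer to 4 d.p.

Rank a: 4, 5, 3, 1, 2
Rank b: 1, 2, 3, 5, 4
d = rank(a) − rank(b): 3, 3, 0, -4, -2; Σd² = 38
ρ = 1 − 6Σd² / [n(n²−1)] = 1 − 6×38 / (5×24) = 1 − 228/120 ≈ -0.9000

-0.9000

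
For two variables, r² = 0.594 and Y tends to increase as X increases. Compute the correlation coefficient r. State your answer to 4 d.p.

|r| = √0.594 = 0.7707
The association is positive, so r = 0.7707.

0.7707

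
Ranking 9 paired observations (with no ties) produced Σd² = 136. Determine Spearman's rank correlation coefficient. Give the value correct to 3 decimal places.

ρ = 1 − 6Σd² / [n(n²−1)] = 1 − 6×136 / (9×80)
  = 1 − 816/720 = 1 − 1.1333 ≈ -0.133

-0.133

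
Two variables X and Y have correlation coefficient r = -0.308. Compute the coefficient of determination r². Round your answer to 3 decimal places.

0.095

r² = (-0.308)² = 0.095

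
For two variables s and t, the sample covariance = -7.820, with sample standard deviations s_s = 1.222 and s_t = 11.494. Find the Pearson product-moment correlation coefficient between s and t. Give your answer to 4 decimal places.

-0.5568

r = Cov(s,t) / (s_s · s_t) = -7.820 / (1.222 × 11.494)
  = -7.820 / 14.0457 ≈ -0.5568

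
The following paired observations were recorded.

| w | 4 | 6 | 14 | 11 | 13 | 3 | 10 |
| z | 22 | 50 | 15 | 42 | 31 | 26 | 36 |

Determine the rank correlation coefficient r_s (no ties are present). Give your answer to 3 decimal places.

-0.107

Rank w: 2, 3, 7, 5, 6, 1, 4
Rank z: 2, 7, 1, 6, 4, 3, 5
d = rank(w) − rank(z): 0, -4, 6, -1, 2, -2, -1; Σd² = 62
ρ = 1 − 6Σd² / [n(n²−1)] = 1 − 6×62 / (7×48) = 1 − 372/336 ≈ -0.107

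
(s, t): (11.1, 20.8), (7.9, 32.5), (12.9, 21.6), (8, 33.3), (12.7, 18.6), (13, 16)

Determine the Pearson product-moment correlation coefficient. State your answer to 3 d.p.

n = 6, Σs = 65.6, Σt = 142.8, Σs² = 746.32, Σt² = 3666.3, Σst = 1476.89
nΣst − ΣsΣt = 8861.34 − 9367.68 = -506.34
nΣs² − (Σs)² = 4477.92 − 4303.36 = 174.56; nΣt² − (Σt)² = 21997.8 − 20391.84 = 1605.96
r = -506.34 / √(174.56 × 1605.96) = -506.34 / 529.4680 ≈ -0.956

-0.956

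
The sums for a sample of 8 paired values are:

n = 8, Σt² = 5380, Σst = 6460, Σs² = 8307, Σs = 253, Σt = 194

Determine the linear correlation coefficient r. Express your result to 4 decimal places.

0.7144

r = (nΣst − ΣsΣt) / √[(nΣs² − (Σs)²)(nΣt² − (Σt)²)]
Numerator: 8×6460 − 253×194 = 2598
Denominator: √[(66456 − 64009)(43040 − 37636)] = √[2447 × 5404] = 3636.4252
r = 2598 / 3636.4252 ≈ 0.7144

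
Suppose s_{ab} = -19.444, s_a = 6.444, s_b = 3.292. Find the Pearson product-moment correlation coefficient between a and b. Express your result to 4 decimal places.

r = Cov(a,b) / (s_a · s_b) = -19.444 / (6.444 × 3.292)
  = -19.444 / 21.2136 ≈ -0.9166

-0.9166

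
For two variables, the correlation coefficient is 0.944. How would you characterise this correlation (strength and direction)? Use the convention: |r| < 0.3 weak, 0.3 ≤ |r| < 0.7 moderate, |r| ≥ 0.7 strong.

r = 0.944 > 0 so the relationship is positive.
|r| = 0.944, which falls in the strong range.

strong positive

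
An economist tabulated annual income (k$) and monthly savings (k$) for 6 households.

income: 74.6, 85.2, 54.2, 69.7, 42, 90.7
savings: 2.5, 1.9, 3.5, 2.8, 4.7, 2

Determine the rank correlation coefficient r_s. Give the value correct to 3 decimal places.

Rank income: 4, 5, 2, 3, 1, 6
Rank savings: 3, 1, 5, 4, 6, 2
d = rank(income) − rank(savings): 1, 4, -3, -1, -5, 4; Σd² = 68
ρ = 1 − 6Σd² / [n(n²−1)] = 1 − 6×68 / (6×35) = 1 − 408/210 ≈ -0.943

-0.943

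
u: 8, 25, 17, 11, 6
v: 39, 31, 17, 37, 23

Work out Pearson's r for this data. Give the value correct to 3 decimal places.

n = 5, Σu = 67, Σv = 147, Σu² = 1135, Σv² = 4669, Σuv = 1921
nΣuv − ΣuΣv = 9605 − 9849 = -244
nΣu² − (Σu)² = 5675 − 4489 = 1186; nΣv² − (Σv)² = 23345 − 21609 = 1736
r = -244 / √(1186 × 1736) = -244 / 1434.8854 ≈ -0.170

-0.170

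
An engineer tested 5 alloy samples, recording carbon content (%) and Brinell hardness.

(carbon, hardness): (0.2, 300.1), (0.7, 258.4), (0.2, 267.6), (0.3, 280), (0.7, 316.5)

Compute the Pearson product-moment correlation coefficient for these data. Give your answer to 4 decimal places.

0.1008

n = 5, Σx = 2.1, Σy = 1422.6, Σx² = 1.15, Σy² = 407012.58, Σxy = 599.97
nΣxy − ΣxΣy = 2999.85 − 2987.46 = 12.39
nΣx² − (Σx)² = 5.75 − 4.41 = 1.34; nΣy² − (Σy)² = 2035062.9 − 2023790.76 = 11272.14
r = 12.39 / √(1.34 × 11272.14) = 12.39 / 122.9010 ≈ 0.1008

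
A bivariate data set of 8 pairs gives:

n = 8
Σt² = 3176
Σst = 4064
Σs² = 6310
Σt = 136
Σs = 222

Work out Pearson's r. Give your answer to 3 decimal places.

r = (nΣst − ΣsΣt) / √[(nΣs² − (Σs)²)(nΣt² − (Σt)²)]
Numerator: 8×4064 − 222×136 = 2320
Denominator: √[(50480 − 49284)(25408 − 18496)] = √[1196 × 6912] = 2875.1960
r = 2320 / 2875.1960 ≈ 0.807

0.807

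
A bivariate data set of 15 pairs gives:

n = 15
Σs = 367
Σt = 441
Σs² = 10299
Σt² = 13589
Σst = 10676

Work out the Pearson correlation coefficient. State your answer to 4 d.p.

r = (nΣst − ΣsΣt) / √[(nΣs² − (Σs)²)(nΣt² − (Σt)²)]
Numerator: 15×10676 − 367×441 = -1707
Denominator: √[(154485 − 134689)(203835 − 194481)] = √[19796 × 9354] = 13607.7839
r = -1707 / 13607.7839 ≈ -0.1254

-0.1254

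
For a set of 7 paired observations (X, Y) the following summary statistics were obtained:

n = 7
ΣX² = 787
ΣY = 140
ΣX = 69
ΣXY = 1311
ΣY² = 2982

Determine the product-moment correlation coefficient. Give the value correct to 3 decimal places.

-0.495

r = (nΣXY − ΣXΣY) / √[(nΣX² − (ΣX)²)(nΣY² − (ΣY)²)]
Numerator: 7×1311 − 69×140 = -483
Denominator: √[(5509 − 4761)(20874 − 19600)] = √[748 × 1274] = 976.1926
r = -483 / 976.1926 ≈ -0.495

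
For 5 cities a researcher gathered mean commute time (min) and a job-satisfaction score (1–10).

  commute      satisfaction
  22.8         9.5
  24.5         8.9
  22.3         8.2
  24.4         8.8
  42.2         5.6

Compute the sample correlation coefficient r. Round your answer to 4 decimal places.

-0.9405

n = 5, Σx = 136.2, Σy = 41, Σx² = 3993.58, Σy² = 345.5, Σxy = 1068.55
nΣxy − ΣxΣy = 5342.75 − 5584.2 = -241.45
nΣx² − (Σx)² = 19967.9 − 18550.44 = 1417.46; nΣy² − (Σy)² = 1727.5 − 1681 = 46.5
r = -241.45 / √(1417.46 × 46.5) = -241.45 / 256.7331 ≈ -0.9405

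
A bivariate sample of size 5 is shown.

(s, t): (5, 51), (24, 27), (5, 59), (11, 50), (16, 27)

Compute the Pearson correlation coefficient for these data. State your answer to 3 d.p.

-0.902

n = 5, Σs = 61, Σt = 214, Σs² = 1003, Σt² = 10040, Σst = 2180
nΣst − ΣsΣt = 10900 − 13054 = -2154
nΣs² − (Σs)² = 5015 − 3721 = 1294; nΣt² − (Σt)² = 50200 − 45796 = 4404
r = -2154 / √(1294 × 4404) = -2154 / 2387.2109 ≈ -0.902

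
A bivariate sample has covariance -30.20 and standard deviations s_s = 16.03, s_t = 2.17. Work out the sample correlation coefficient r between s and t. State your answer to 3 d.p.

-0.868

r = Cov(s,t) / (s_s · s_t) = -30.20 / (16.03 × 2.17)
  = -30.20 / 34.7851 ≈ -0.868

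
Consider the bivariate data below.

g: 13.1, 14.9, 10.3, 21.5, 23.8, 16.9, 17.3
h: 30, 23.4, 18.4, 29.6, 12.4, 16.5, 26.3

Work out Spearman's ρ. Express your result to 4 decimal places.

-0.2500

Rank g: 2, 3, 1, 6, 7, 4, 5
Rank h: 7, 4, 3, 6, 1, 2, 5
d = rank(g) − rank(h): -5, -1, -2, 0, 6, 2, 0; Σd² = 70
ρ = 1 − 6Σd² / [n(n²−1)] = 1 − 6×70 / (7×48) = 1 − 420/336 ≈ -0.2500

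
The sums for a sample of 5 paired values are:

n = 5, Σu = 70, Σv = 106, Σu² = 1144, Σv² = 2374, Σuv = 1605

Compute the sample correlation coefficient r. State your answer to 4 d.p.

0.8391

r = (nΣuv − ΣuΣv) / √[(nΣu² − (Σu)²)(nΣv² − (Σv)²)]
Numerator: 5×1605 − 70×106 = 605
Denominator: √[(5720 − 4900)(11870 − 11236)] = √[820 × 634] = 721.0270
r = 605 / 721.0270 ≈ 0.8391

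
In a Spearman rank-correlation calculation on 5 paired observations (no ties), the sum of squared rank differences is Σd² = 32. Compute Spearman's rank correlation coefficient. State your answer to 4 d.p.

-0.6000

ρ = 1 − 6Σd² / [n(n²−1)] = 1 − 6×32 / (5×24)
  = 1 − 192/120 = 1 − 1.60000 ≈ -0.6000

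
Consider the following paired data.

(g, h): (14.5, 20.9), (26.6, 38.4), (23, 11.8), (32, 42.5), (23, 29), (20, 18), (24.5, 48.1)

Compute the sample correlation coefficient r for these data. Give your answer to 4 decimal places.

n = 7, Σg = 163.6, Σh = 208.7, Σg² = 4000.06, Σh² = 7335.47, Σgh = 5161.34
nΣgh − ΣgΣh = 36129.38 − 34143.32 = 1986.06
nΣg² − (Σg)² = 28000.42 − 26764.96 = 1235.46; nΣh² − (Σh)² = 51348.29 − 43555.69 = 7792.6
r = 1986.06 / √(1235.46 × 7792.6) = 1986.06 / 3102.8125 ≈ 0.6401

0.6401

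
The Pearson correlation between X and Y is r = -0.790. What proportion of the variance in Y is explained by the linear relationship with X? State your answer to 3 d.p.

0.624

r² = (-0.790)² = 0.624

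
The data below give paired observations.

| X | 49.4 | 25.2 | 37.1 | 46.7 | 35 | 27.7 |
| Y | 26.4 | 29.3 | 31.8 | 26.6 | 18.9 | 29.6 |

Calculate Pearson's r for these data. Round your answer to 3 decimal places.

-0.209

n = 6, ΣX = 221.1, ΣY = 162.6, ΣX² = 8624.99, ΣY² = 4507.62, ΣXY = 5945.94
nΣXY − ΣXΣY = 35675.64 − 35950.86 = -275.22
nΣX² − (ΣX)² = 51749.94 − 48885.21 = 2864.73; nΣY² − (ΣY)² = 27045.72 − 26438.76 = 606.96
r = -275.22 / √(2864.73 × 606.96) = -275.22 / 1318.6268 ≈ -0.209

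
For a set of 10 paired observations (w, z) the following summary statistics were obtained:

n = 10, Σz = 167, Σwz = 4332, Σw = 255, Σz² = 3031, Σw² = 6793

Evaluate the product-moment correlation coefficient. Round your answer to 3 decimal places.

r = (nΣwz − ΣwΣz) / √[(nΣw² − (Σw)²)(nΣz² − (Σz)²)]
Numerator: 10×4332 − 255×167 = 735
Denominator: √[(67930 − 65025)(30310 − 27889)] = √[2905 × 2421] = 2651.9813
r = 735 / 2651.9813 ≈ 0.277

0.277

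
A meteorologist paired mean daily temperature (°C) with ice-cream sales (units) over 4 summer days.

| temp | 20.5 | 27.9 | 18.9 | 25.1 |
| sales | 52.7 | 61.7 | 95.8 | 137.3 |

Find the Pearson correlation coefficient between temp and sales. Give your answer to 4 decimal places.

0.0658

n = 4, Σx = 92.4, Σy = 347.5, Σx² = 2185.88, Σy² = 34613.11, Σxy = 8058.63
nΣxy − ΣxΣy = 32234.52 − 32109 = 125.52
nΣx² − (Σx)² = 8743.52 − 8537.76 = 205.76; nΣy² − (Σy)² = 138452.44 − 120756.25 = 17696.19
r = 125.52 / √(205.76 × 17696.19) = 125.52 / 1908.1845 ≈ 0.0658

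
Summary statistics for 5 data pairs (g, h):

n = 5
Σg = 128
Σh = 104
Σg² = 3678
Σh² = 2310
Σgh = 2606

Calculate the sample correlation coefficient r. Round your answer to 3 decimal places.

-0.232

r = (nΣgh − ΣgΣh) / √[(nΣg² − (Σg)²)(nΣh² − (Σh)²)]
Numerator: 5×2606 − 128×104 = -282
Denominator: √[(18390 − 16384)(11550 − 10816)] = √[2006 × 734] = 1213.4266
r = -282 / 1213.4266 ≈ -0.232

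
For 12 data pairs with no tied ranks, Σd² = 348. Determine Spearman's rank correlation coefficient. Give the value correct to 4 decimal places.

-0.2168

ρ = 1 − 6Σd² / [n(n²−1)] = 1 − 6×348 / (12×143)
  = 1 − 2088/1716 = 1 − 1.21678 ≈ -0.2168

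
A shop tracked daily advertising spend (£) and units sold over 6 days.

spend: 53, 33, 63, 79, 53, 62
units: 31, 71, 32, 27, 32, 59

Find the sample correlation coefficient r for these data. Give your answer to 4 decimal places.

n = 6, Σx = 343, Σy = 252, Σx² = 20761, Σy² = 12260, Σxy = 13489
nΣxy − ΣxΣy = 80934 − 86436 = -5502
nΣx² − (Σx)² = 124566 − 117649 = 6917; nΣy² − (Σy)² = 73560 − 63504 = 10056
r = -5502 / √(6917 × 10056) = -5502 / 8340.1050 ≈ -0.6597

-0.6597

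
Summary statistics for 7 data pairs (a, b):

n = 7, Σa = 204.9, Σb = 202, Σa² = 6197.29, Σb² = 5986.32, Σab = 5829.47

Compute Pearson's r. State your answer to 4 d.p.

-0.4707

r = (nΣab − ΣaΣb) / √[(nΣa² − (Σa)²)(nΣb² − (Σb)²)]
Numerator: 7×5829.47 − 204.9×202 = -583.51
Denominator: √[(43381.03 − 41984.01)(41904.24 − 40804)] = √[1397.02 × 1100.24] = 1239.7811
r = -583.51 / 1239.7811 ≈ -0.4707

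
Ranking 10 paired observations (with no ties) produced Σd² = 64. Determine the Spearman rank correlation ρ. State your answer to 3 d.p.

0.612

ρ = 1 − 6Σd² / [n(n²−1)] = 1 − 6×64 / (10×99)
  = 1 − 384/990 = 1 − 0.3879 ≈ 0.612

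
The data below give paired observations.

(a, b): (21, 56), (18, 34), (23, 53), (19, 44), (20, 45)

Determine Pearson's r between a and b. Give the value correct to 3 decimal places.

n = 5, Σa = 101, Σb = 232, Σa² = 2055, Σb² = 11062, Σab = 4743
nΣab − ΣaΣb = 23715 − 23432 = 283
nΣa² − (Σa)² = 10275 − 10201 = 74; nΣb² − (Σb)² = 55310 − 53824 = 1486
r = 283 / √(74 × 1486) = 283 / 331.6082 ≈ 0.853

0.853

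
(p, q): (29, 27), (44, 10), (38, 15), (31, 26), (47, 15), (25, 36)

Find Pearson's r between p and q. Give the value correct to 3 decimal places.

-0.928

n = 6, Σp = 214, Σq = 129, Σp² = 8016, Σq² = 3251, Σpq = 4204
nΣpq − ΣpΣq = 25224 − 27606 = -2382
nΣp² − (Σp)² = 48096 − 45796 = 2300; nΣq² − (Σq)² = 19506 − 16641 = 2865
r = -2382 / √(2300 × 2865) = -2382 / 2567.0021 ≈ -0.928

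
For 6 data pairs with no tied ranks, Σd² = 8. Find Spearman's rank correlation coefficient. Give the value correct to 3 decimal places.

ρ = 1 − 6Σd² / [n(n²−1)] = 1 − 6×8 / (6×35)
  = 1 − 48/210 = 1 − 0.2286 ≈ 0.771

0.771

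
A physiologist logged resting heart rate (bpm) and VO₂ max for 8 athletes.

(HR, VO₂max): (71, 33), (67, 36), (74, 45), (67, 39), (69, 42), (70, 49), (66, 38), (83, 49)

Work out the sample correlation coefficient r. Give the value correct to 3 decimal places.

0.615

n = 8, Σx = 567, Σy = 331, Σx² = 40401, Σy² = 13941, Σxy = 23601
nΣxy − ΣxΣy = 188808 − 187677 = 1131
nΣx² − (Σx)² = 323208 − 321489 = 1719; nΣy² − (Σy)² = 111528 − 109561 = 1967
r = 1131 / √(1719 × 1967) = 1131 / 1838.8238 ≈ 0.615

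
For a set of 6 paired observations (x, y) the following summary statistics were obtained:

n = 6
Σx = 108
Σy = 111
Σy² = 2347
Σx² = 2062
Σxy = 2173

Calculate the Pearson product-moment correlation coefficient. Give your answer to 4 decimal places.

r = (nΣxy − ΣxΣy) / √[(nΣx² − (Σx)²)(nΣy² − (Σy)²)]
Numerator: 6×2173 − 108×111 = 1050
Denominator: √[(12372 − 11664)(14082 − 12321)] = √[708 × 1761] = 1116.5966
r = 1050 / 1116.5966 ≈ 0.9404

0.9404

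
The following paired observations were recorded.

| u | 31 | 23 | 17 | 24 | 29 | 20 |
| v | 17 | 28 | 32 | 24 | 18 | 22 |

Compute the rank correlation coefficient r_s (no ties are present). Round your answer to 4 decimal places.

Rank u: 6, 3, 1, 4, 5, 2
Rank v: 1, 5, 6, 4, 2, 3
d = rank(u) − rank(v): 5, -2, -5, 0, 3, -1; Σd² = 64
ρ = 1 − 6Σd² / [n(n²−1)] = 1 − 6×64 / (6×35) = 1 − 384/210 ≈ -0.8286

-0.8286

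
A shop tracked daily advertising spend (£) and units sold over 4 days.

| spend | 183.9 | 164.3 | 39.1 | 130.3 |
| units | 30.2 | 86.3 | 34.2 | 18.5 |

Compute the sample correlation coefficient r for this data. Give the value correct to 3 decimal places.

n = 4, Σx = 517.6, Σy = 169.2, Σx² = 79320.6, Σy² = 9871.62, Σxy = 23480.64
nΣxy − ΣxΣy = 93922.56 − 87577.92 = 6344.64
nΣx² − (Σx)² = 317282.4 − 267909.76 = 49372.64; nΣy² − (Σy)² = 39486.48 − 28628.64 = 10857.84
r = 6344.64 / √(49372.64 × 10857.84) = 6344.64 / 23153.4063 ≈ 0.274

0.274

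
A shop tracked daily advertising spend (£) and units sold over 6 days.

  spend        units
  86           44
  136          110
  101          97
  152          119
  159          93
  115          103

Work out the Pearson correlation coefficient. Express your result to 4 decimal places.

n = 6, Σx = 749, Σy = 566, Σx² = 97703, Σy² = 56864, Σxy = 73261
nΣxy − ΣxΣy = 439566 − 423934 = 15632
nΣx² − (Σx)² = 586218 − 561001 = 25217; nΣy² − (Σy)² = 341184 − 320356 = 20828
r = 15632 / √(25217 × 20828) = 15632 / 22917.6717 ≈ 0.6821

0.6821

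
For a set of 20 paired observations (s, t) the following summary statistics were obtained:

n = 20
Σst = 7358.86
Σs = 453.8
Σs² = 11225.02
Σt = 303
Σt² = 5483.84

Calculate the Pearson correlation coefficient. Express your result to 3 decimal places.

r = (nΣst − ΣsΣt) / √[(nΣs² − (Σs)²)(nΣt² − (Σt)²)]
Numerator: 20×7358.86 − 453.8×303 = 9675.8
Denominator: √[(224500.4 − 205934.44)(109676.8 − 91809)] = √[18565.96 × 17867.8] = 18213.5351
r = 9675.8 / 18213.5351 ≈ 0.531

0.531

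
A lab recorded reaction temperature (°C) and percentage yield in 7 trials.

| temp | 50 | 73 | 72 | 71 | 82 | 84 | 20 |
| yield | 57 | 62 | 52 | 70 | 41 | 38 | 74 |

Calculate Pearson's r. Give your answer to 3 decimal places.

n = 7, Σx = 452, Σy = 394, Σx² = 32234, Σy² = 23298, Σxy = 24124
nΣxy − ΣxΣy = 168868 − 178088 = -9220
nΣx² − (Σx)² = 225638 − 204304 = 21334; nΣy² − (Σy)² = 163086 − 155236 = 7850
r = -9220 / √(21334 × 7850) = -9220 / 12941.0935 ≈ -0.712

-0.712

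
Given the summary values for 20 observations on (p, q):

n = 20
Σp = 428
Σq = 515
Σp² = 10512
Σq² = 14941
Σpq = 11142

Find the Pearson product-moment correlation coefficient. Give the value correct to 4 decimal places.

0.0803

r = (nΣpq − ΣpΣq) / √[(nΣp² − (Σp)²)(nΣq² − (Σq)²)]
Numerator: 20×11142 − 428×515 = 2420
Denominator: √[(210240 − 183184)(298820 − 265225)] = √[27056 × 33595] = 30148.7366
r = 2420 / 30148.7366 ≈ 0.0803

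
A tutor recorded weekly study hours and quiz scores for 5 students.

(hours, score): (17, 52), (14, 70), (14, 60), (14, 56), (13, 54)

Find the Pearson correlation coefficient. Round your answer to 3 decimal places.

-0.342

n = 5, Σx = 72, Σy = 292, Σx² = 1046, Σy² = 17256, Σxy = 4190
nΣxy − ΣxΣy = 20950 − 21024 = -74
nΣx² − (Σx)² = 5230 − 5184 = 46; nΣy² − (Σy)² = 86280 − 85264 = 1016
r = -74 / √(46 × 1016) = -74 / 216.1851 ≈ -0.342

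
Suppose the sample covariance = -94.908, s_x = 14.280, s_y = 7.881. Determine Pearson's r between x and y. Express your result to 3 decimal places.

-0.843

r = Cov(x,y) / (s_x · s_y) = -94.908 / (14.280 × 7.881)
  = -94.908 / 112.5407 ≈ -0.843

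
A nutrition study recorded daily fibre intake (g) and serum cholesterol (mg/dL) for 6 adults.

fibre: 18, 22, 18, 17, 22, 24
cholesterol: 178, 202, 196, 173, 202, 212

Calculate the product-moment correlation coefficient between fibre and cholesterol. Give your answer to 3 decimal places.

n = 6, Σx = 121, Σy = 1163, Σx² = 2481, Σy² = 226581, Σxy = 23649
nΣxy − ΣxΣy = 141894 − 140723 = 1171
nΣx² − (Σx)² = 14886 − 14641 = 245; nΣy² − (Σy)² = 1359486 − 1352569 = 6917
r = 1171 / √(245 × 6917) = 1171 / 1301.7930 ≈ 0.900

0.900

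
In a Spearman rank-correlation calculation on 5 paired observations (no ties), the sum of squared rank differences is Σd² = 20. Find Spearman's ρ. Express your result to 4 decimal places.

0.0000

ρ = 1 − 6Σd² / [n(n²−1)] = 1 − 6×20 / (5×24)
  = 1 − 120/120 = 1 − 1.00000 ≈ 0.0000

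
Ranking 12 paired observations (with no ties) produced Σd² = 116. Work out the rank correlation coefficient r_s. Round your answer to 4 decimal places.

ρ = 1 − 6Σd² / [n(n²−1)] = 1 − 6×116 / (12×143)
  = 1 − 696/1716 = 1 − 0.40559 ≈ 0.5944

0.5944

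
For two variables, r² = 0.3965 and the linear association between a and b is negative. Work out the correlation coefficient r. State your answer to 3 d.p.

|r| = √0.3965 = 0.630
The association is negative, so r = −0.630.

-0.630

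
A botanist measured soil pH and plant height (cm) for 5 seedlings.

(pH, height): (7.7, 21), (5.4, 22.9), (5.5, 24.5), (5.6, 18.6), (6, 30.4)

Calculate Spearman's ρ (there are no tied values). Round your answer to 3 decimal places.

-0.100

Rank pH: 5, 1, 2, 3, 4
Rank height: 2, 3, 4, 1, 5
d = rank(pH) − rank(height): 3, -2, -2, 2, -1; Σd² = 22
ρ = 1 − 6Σd² / [n(n²−1)] = 1 − 6×22 / (5×24) = 1 − 132/120 ≈ -0.100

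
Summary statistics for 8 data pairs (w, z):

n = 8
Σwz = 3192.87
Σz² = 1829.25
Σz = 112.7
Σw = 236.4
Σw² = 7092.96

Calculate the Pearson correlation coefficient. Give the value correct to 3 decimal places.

r = (nΣwz − ΣwΣz) / √[(nΣw² − (Σw)²)(nΣz² − (Σz)²)]
Numerator: 8×3192.87 − 236.4×112.7 = -1099.32
Denominator: √[(56743.68 − 55884.96)(14634 − 12701.29)] = √[858.72 × 1932.71] = 1288.2767
r = -1099.32 / 1288.2767 ≈ -0.853

-0.853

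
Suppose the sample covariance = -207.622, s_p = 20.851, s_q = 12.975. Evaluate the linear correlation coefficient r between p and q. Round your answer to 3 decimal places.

r = Cov(p,q) / (s_p · s_q) = -207.622 / (20.851 × 12.975)
  = -207.622 / 270.5417 ≈ -0.767

-0.767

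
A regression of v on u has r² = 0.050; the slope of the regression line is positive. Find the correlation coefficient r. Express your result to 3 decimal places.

|r| = √0.050 = 0.224
The association is positive, so r = 0.224.

0.224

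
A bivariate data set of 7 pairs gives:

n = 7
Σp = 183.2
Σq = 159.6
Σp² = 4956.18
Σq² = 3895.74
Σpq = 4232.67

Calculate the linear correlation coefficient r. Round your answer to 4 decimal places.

0.2735

r = (nΣpq − ΣpΣq) / √[(nΣp² − (Σp)²)(nΣq² − (Σq)²)]
Numerator: 7×4232.67 − 183.2×159.6 = 389.97
Denominator: √[(34693.26 − 33562.24)(27270.18 − 25472.16)] = √[1131.02 × 1798.02] = 1426.0423
r = 389.97 / 1426.0423 ≈ 0.2735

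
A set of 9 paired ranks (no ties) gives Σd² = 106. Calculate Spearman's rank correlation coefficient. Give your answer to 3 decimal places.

0.117

ρ = 1 − 6Σd² / [n(n²−1)] = 1 − 6×106 / (9×80)
  = 1 − 636/720 = 1 − 0.8833 ≈ 0.117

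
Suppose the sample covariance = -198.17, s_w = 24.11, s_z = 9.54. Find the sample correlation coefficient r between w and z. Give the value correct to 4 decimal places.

-0.8616

r = Cov(w,z) / (s_w · s_z) = -198.17 / (24.11 × 9.54)
  = -198.17 / 230.0094 ≈ -0.8616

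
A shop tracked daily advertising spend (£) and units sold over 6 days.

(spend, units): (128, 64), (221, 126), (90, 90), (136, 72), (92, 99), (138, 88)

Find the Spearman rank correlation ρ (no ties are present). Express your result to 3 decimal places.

Rank spend: 3, 6, 1, 4, 2, 5
Rank units: 1, 6, 4, 2, 5, 3
d = rank(spend) − rank(units): 2, 0, -3, 2, -3, 2; Σd² = 30
ρ = 1 − 6Σd² / [n(n²−1)] = 1 − 6×30 / (6×35) = 1 − 180/210 ≈ 0.143

0.143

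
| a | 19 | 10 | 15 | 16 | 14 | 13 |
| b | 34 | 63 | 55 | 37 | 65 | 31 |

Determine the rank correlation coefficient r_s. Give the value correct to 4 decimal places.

Rank a: 6, 1, 4, 5, 3, 2
Rank b: 2, 5, 4, 3, 6, 1
d = rank(a) − rank(b): 4, -4, 0, 2, -3, 1; Σd² = 46
ρ = 1 − 6Σd² / [n(n²−1)] = 1 − 6×46 / (6×35) = 1 − 276/210 ≈ -0.3143

-0.3143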